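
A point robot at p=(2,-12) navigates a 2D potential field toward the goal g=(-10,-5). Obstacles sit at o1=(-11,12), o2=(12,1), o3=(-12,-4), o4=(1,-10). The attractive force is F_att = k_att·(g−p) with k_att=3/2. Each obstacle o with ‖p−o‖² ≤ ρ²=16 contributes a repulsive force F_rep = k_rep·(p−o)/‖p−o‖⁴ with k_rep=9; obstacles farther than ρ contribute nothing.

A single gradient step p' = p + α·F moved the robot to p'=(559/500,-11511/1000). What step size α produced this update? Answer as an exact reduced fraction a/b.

α = 1/20

F_att = 3/2·(g−p) = 3/2·(-12,7) = (-18.0000,10.5000)
o1: d²=745 > ρ²=16 → inactive
o2: d²=269 > ρ²=16 → inactive
o3: d²=260 > ρ²=16 → inactive
o4: d²=5 ≤ ρ²=16; F_rep = 9·(1,-2)/5² = (0.3600,-0.7200)
F = F_att + ΣF_rep = (-17.6400,9.7800)
Δp = p'−p = (-0.8820,0.4890); α = Δx/Fx = (-441/500) / (-441/25) = 1/20
check: Δy/Fy = (489/1000) / (489/50) = 1/20 ✓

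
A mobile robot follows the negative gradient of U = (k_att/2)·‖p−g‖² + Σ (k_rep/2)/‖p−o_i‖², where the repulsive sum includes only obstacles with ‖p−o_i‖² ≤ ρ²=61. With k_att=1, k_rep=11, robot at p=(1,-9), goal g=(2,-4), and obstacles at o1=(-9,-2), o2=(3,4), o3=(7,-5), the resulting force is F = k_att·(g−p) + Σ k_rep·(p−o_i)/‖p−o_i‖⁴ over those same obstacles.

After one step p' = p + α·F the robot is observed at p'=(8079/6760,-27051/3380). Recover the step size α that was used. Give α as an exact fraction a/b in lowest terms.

α = 1/5

F_att = 1·(g−p) = 1·(1,5) = (1.0000,5.0000)
o1: d²=149 > ρ²=61 → inactive
o2: d²=173 > ρ²=61 → inactive
o3: d²=52 ≤ ρ²=61; F_rep = 11·(-6,-4)/52² = (-0.0244,-0.0163)
F = F_att + ΣF_rep = (0.9756,4.9837)
Δp = p'−p = (0.1951,0.9967); α = Δx/Fx = (1319/6760) / (1319/1352) = 1/5
check: Δy/Fy = (3369/3380) / (3369/676) = 1/5 ✓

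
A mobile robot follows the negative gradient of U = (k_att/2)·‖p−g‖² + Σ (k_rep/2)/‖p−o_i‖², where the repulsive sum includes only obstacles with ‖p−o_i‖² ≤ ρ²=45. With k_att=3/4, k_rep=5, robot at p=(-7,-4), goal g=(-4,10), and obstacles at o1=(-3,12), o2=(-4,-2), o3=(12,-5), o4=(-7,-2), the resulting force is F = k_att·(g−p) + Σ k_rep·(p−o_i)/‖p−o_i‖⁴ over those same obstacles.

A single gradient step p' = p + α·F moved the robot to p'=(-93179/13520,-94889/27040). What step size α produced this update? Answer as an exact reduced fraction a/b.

α = 1/20

F_att = 3/4·(g−p) = 3/4·(3,14) = (2.2500,10.5000)
o1: d²=272 > ρ²=45 → inactive
o2: d²=13 ≤ ρ²=45; F_rep = 5·(-3,-2)/13² = (-0.0888,-0.0592)
o3: d²=362 > ρ²=45 → inactive
o4: d²=4 ≤ ρ²=45; F_rep = 5·(0,-2)/4² = (0.0000,-0.6250)
F = F_att + ΣF_rep = (2.1612,9.8158)
Δp = p'−p = (0.1081,0.4908); α = Δx/Fx = (1461/13520) / (1461/676) = 1/20
check: Δy/Fy = (13271/27040) / (13271/1352) = 1/20 ✓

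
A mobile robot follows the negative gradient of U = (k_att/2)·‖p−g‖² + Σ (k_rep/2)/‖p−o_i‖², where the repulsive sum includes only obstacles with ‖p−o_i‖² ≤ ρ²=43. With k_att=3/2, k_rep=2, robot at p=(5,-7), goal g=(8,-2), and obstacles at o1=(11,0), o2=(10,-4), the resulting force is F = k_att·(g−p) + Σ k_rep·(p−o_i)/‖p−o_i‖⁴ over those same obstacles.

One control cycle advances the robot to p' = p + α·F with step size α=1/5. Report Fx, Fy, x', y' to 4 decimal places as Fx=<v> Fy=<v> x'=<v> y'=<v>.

F_att = 3/2·(g−p) = 3/2·(3,5) = (4.5000,7.5000)
o1: d²=85 > ρ²=43 → inactive
o2: d²=34 ≤ ρ²=43; F_rep = 2·(-5,-3)/34² = (-0.0087,-0.0052)
F = F_att + ΣF_rep = (4.4913,7.4948)
p' = p + 1/5·F = (5.8983,-5.5010)

Fx=4.4913 Fy=7.4948 x'=5.8983 y'=-5.5010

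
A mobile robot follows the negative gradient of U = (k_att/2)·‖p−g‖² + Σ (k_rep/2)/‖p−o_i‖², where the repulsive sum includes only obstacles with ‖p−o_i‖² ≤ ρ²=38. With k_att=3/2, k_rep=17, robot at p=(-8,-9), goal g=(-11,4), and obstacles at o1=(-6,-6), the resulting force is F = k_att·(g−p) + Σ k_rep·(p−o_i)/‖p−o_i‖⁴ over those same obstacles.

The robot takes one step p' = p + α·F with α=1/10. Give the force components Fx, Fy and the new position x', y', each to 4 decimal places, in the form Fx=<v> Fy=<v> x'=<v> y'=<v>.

Fx=-4.7012 Fy=19.1982 x'=-8.4701 y'=-7.0802

F_att = 3/2·(g−p) = 3/2·(-3,13) = (-4.5000,19.5000)
o1: d²=13 ≤ ρ²=38; F_rep = 17·(-2,-3)/13² = (-0.2012,-0.3018)
F = F_att + ΣF_rep = (-4.7012,19.1982)
p' = p + 1/10·F = (-8.4701,-7.0802)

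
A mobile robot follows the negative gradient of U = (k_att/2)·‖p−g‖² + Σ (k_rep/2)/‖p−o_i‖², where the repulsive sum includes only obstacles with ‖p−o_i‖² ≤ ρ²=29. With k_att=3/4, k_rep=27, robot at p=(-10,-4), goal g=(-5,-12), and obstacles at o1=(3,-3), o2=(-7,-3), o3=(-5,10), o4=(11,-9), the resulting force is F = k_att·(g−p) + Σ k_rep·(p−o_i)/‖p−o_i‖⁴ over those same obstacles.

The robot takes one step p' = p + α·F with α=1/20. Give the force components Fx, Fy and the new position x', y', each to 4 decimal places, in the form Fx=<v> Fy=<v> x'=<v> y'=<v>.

F_att = 3/4·(g−p) = 3/4·(5,-8) = (3.7500,-6.0000)
o1: d²=170 > ρ²=29 → inactive
o2: d²=10 ≤ ρ²=29; F_rep = 27·(-3,-1)/10² = (-0.8100,-0.2700)
o3: d²=221 > ρ²=29 → inactive
o4: d²=466 > ρ²=29 → inactive
F = F_att + ΣF_rep = (2.9400,-6.2700)
p' = p + 1/20·F = (-9.8530,-4.3135)

Fx=2.9400 Fy=-6.2700 x'=-9.8530 y'=-4.3135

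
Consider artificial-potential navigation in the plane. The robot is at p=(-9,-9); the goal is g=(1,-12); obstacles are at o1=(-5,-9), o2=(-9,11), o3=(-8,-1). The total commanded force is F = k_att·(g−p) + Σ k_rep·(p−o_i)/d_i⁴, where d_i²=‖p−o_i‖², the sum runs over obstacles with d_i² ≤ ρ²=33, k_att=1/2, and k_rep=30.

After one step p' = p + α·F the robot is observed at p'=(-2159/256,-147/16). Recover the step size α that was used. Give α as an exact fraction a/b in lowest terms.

α = 1/8

F_att = 1/2·(g−p) = 1/2·(10,-3) = (5.0000,-1.5000)
o1: d²=16 ≤ ρ²=33; F_rep = 30·(-4,0)/16² = (-0.4688,0.0000)
o2: d²=400 > ρ²=33 → inactive
o3: d²=65 > ρ²=33 → inactive
F = F_att + ΣF_rep = (4.5312,-1.5000)
Δp = p'−p = (0.5664,-0.1875); α = Δx/Fx = (145/256) / (145/32) = 1/8
check: Δy/Fy = (-3/16) / (-3/2) = 1/8 ✓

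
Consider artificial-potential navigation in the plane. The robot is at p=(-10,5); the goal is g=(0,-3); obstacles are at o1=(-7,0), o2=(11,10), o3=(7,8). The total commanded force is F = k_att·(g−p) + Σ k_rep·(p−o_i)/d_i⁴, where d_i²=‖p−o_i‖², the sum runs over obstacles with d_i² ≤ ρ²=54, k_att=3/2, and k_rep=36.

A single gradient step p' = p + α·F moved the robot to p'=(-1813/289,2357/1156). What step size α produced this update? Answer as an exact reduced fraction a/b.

F_att = 3/2·(g−p) = 3/2·(10,-8) = (15.0000,-12.0000)
o1: d²=34 ≤ ρ²=54; F_rep = 36·(-3,5)/34² = (-0.0934,0.1557)
o2: d²=466 > ρ²=54 → inactive
o3: d²=298 > ρ²=54 → inactive
F = F_att + ΣF_rep = (14.9066,-11.8443)
Δp = p'−p = (3.7266,-2.9611); α = Δx/Fx = (1077/289) / (4308/289) = 1/4
check: Δy/Fy = (-3423/1156) / (-3423/289) = 1/4 ✓

α = 1/4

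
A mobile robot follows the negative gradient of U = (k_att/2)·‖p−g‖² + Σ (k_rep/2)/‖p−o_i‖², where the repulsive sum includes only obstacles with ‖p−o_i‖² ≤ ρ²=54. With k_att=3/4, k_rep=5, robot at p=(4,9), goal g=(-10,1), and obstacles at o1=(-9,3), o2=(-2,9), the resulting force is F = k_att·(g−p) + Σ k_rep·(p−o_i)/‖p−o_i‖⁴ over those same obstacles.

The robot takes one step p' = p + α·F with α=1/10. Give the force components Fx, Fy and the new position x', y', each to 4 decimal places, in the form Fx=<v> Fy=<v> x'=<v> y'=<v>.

Fx=-10.4769 Fy=-6.0000 x'=2.9523 y'=8.4000

F_att = 3/4·(g−p) = 3/4·(-14,-8) = (-10.5000,-6.0000)
o1: d²=205 > ρ²=54 → inactive
o2: d²=36 ≤ ρ²=54; F_rep = 5·(6,0)/36² = (0.0231,0.0000)
F = F_att + ΣF_rep = (-10.4769,-6.0000)
p' = p + 1/10·F = (2.9523,8.4000)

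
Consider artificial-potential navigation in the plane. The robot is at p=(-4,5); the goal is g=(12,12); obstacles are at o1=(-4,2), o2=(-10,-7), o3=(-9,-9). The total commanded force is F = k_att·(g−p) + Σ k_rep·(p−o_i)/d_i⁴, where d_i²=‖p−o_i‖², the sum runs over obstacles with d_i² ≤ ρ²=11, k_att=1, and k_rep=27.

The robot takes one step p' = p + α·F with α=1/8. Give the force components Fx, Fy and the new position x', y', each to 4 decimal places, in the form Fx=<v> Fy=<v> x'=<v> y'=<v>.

F_att = 1·(g−p) = 1·(16,7) = (16.0000,7.0000)
o1: d²=9 ≤ ρ²=11; F_rep = 27·(0,3)/9² = (0.0000,1.0000)
o2: d²=180 > ρ²=11 → inactive
o3: d²=221 > ρ²=11 → inactive
F = F_att + ΣF_rep = (16.0000,8.0000)
p' = p + 1/8·F = (-2.0000,6.0000)

Fx=16.0000 Fy=8.0000 x'=-2.0000 y'=6.0000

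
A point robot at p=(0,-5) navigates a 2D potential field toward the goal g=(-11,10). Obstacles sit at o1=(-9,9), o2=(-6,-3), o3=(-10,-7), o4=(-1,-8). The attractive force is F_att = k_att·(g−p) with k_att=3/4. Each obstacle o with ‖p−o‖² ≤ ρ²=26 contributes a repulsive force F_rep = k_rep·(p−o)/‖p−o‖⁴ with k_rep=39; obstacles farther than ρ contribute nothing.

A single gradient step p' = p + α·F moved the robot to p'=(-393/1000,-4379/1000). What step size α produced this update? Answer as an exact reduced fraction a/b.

α = 1/20

F_att = 3/4·(g−p) = 3/4·(-11,15) = (-8.2500,11.2500)
o1: d²=277 > ρ²=26 → inactive
o2: d²=40 > ρ²=26 → inactive
o3: d²=104 > ρ²=26 → inactive
o4: d²=10 ≤ ρ²=26; F_rep = 39·(1,3)/10² = (0.3900,1.1700)
F = F_att + ΣF_rep = (-7.8600,12.4200)
Δp = p'−p = (-0.3930,0.6210); α = Δx/Fx = (-393/1000) / (-393/50) = 1/20
check: Δy/Fy = (621/1000) / (621/50) = 1/20 ✓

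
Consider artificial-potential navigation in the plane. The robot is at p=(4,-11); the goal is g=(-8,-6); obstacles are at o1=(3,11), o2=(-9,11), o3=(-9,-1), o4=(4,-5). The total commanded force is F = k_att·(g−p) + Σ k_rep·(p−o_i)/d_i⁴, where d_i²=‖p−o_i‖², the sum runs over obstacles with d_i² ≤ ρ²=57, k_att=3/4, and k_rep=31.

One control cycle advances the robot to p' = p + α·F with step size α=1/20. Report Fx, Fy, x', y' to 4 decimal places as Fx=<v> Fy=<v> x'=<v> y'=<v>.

Fx=-9.0000 Fy=3.6065 x'=3.5500 y'=-10.8197

F_att = 3/4·(g−p) = 3/4·(-12,5) = (-9.0000,3.7500)
o1: d²=485 > ρ²=57 → inactive
o2: d²=653 > ρ²=57 → inactive
o3: d²=269 > ρ²=57 → inactive
o4: d²=36 ≤ ρ²=57; F_rep = 31·(0,-6)/36² = (0.0000,-0.1435)
F = F_att + ΣF_rep = (-9.0000,3.6065)
p' = p + 1/20·F = (3.5500,-10.8197)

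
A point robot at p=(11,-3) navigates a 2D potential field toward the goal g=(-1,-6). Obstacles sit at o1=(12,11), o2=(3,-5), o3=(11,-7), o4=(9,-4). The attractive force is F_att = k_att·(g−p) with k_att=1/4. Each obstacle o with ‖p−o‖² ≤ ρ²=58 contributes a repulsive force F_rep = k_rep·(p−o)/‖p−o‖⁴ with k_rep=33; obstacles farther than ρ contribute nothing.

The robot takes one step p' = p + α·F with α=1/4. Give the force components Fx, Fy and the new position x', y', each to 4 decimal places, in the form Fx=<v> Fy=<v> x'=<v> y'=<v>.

F_att = 1/4·(g−p) = 1/4·(-12,-3) = (-3.0000,-0.7500)
o1: d²=197 > ρ²=58 → inactive
o2: d²=68 > ρ²=58 → inactive
o3: d²=16 ≤ ρ²=58; F_rep = 33·(0,4)/16² = (0.0000,0.5156)
o4: d²=5 ≤ ρ²=58; F_rep = 33·(2,1)/5² = (2.6400,1.3200)
F = F_att + ΣF_rep = (-0.3600,1.0856)
p' = p + 1/4·F = (10.9100,-2.7286)

Fx=-0.3600 Fy=1.0856 x'=10.9100 y'=-2.7286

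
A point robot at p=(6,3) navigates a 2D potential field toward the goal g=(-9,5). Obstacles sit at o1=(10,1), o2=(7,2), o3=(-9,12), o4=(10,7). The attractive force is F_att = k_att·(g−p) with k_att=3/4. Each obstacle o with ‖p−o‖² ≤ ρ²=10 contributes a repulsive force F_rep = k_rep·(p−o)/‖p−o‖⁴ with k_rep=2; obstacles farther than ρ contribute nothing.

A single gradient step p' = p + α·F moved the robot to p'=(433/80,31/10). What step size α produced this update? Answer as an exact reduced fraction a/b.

α = 1/20

F_att = 3/4·(g−p) = 3/4·(-15,2) = (-11.2500,1.5000)
o1: d²=20 > ρ²=10 → inactive
o2: d²=2 ≤ ρ²=10; F_rep = 2·(-1,1)/2² = (-0.5000,0.5000)
o3: d²=306 > ρ²=10 → inactive
o4: d²=32 > ρ²=10 → inactive
F = F_att + ΣF_rep = (-11.7500,2.0000)
Δp = p'−p = (-0.5875,0.1000); α = Δx/Fx = (-47/80) / (-47/4) = 1/20
check: Δy/Fy = (1/10) / (2) = 1/20 ✓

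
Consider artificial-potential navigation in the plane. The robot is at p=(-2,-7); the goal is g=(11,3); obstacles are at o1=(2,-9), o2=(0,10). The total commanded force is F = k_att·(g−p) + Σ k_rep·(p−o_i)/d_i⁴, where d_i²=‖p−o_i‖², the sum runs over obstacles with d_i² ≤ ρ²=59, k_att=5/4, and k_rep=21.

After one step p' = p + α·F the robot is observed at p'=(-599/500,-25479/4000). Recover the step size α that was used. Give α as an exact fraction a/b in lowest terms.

F_att = 5/4·(g−p) = 5/4·(13,10) = (16.2500,12.5000)
o1: d²=20 ≤ ρ²=59; F_rep = 21·(-4,2)/20² = (-0.2100,0.1050)
o2: d²=293 > ρ²=59 → inactive
F = F_att + ΣF_rep = (16.0400,12.6050)
Δp = p'−p = (0.8020,0.6302); α = Δx/Fx = (401/500) / (401/25) = 1/20
check: Δy/Fy = (2521/4000) / (2521/200) = 1/20 ✓

α = 1/20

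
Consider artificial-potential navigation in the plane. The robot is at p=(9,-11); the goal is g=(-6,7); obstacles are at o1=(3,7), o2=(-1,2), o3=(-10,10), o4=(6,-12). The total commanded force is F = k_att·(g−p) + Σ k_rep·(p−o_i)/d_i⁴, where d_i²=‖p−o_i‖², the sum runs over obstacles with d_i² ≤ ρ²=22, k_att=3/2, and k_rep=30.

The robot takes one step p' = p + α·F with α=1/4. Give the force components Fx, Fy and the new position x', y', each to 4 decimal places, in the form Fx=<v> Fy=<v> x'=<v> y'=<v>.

Fx=-21.6000 Fy=27.3000 x'=3.6000 y'=-4.1750

F_att = 3/2·(g−p) = 3/2·(-15,18) = (-22.5000,27.0000)
o1: d²=360 > ρ²=22 → inactive
o2: d²=269 > ρ²=22 → inactive
o3: d²=802 > ρ²=22 → inactive
o4: d²=10 ≤ ρ²=22; F_rep = 30·(3,1)/10² = (0.9000,0.3000)
F = F_att + ΣF_rep = (-21.6000,27.3000)
p' = p + 1/4·F = (3.6000,-4.1750)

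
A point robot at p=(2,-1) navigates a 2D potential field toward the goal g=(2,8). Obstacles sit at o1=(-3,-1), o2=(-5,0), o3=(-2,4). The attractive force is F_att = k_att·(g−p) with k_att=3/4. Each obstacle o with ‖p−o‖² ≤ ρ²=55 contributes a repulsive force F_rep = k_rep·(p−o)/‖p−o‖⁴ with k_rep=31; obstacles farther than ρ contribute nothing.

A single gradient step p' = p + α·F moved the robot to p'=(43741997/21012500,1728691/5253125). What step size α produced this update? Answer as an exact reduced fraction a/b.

F_att = 3/4·(g−p) = 3/4·(0,9) = (0.0000,6.7500)
o1: d²=25 ≤ ρ²=55; F_rep = 31·(5,0)/25² = (0.2480,0.0000)
o2: d²=50 ≤ ρ²=55; F_rep = 31·(7,-1)/50² = (0.0868,-0.0124)
o3: d²=41 ≤ ρ²=55; F_rep = 31·(4,-5)/41² = (0.0738,-0.0922)
F = F_att + ΣF_rep = (0.4086,6.6454)
Δp = p'−p = (0.0817,1.3291); α = Δx/Fx = (1716997/21012500) / (1716997/4202500) = 1/5
check: Δy/Fy = (6981816/5253125) / (6981816/1050625) = 1/5 ✓

α = 1/5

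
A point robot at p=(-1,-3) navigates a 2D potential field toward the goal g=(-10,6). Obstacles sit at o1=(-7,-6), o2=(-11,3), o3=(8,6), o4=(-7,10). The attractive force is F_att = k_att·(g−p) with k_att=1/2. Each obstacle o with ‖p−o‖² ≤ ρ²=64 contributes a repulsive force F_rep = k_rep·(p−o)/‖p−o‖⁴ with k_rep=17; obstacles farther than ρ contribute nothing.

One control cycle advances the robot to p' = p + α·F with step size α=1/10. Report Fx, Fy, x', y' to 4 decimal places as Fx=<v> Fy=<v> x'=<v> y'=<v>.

F_att = 1/2·(g−p) = 1/2·(-9,9) = (-4.5000,4.5000)
o1: d²=45 ≤ ρ²=64; F_rep = 17·(6,3)/45² = (0.0504,0.0252)
o2: d²=136 > ρ²=64 → inactive
o3: d²=162 > ρ²=64 → inactive
o4: d²=205 > ρ²=64 → inactive
F = F_att + ΣF_rep = (-4.4496,4.5252)
p' = p + 1/10·F = (-1.4450,-2.5475)

Fx=-4.4496 Fy=4.5252 x'=-1.4450 y'=-2.5475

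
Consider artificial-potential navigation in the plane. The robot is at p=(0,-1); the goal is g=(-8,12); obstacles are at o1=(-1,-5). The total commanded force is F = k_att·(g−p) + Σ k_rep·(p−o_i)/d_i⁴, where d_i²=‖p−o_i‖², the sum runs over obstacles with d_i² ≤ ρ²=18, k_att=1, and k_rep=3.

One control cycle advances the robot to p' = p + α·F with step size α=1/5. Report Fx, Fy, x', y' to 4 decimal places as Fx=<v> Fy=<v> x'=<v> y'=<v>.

F_att = 1·(g−p) = 1·(-8,13) = (-8.0000,13.0000)
o1: d²=17 ≤ ρ²=18; F_rep = 3·(1,4)/17² = (0.0104,0.0415)
F = F_att + ΣF_rep = (-7.9896,13.0415)
p' = p + 1/5·F = (-1.5979,1.6083)

Fx=-7.9896 Fy=13.0415 x'=-1.5979 y'=1.6083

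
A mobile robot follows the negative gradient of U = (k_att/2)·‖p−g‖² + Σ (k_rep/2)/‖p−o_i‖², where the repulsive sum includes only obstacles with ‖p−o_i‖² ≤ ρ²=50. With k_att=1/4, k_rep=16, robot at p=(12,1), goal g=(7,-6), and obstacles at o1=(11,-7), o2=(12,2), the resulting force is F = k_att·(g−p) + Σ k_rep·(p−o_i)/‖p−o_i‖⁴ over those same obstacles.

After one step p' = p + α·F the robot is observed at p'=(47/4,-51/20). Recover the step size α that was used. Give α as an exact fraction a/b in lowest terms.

α = 1/5

F_att = 1/4·(g−p) = 1/4·(-5,-7) = (-1.2500,-1.7500)
o1: d²=65 > ρ²=50 → inactive
o2: d²=1 ≤ ρ²=50; F_rep = 16·(0,-1)/1² = (0.0000,-16.0000)
F = F_att + ΣF_rep = (-1.2500,-17.7500)
Δp = p'−p = (-0.2500,-3.5500); α = Δx/Fx = (-1/4) / (-5/4) = 1/5
check: Δy/Fy = (-71/20) / (-71/4) = 1/5 ✓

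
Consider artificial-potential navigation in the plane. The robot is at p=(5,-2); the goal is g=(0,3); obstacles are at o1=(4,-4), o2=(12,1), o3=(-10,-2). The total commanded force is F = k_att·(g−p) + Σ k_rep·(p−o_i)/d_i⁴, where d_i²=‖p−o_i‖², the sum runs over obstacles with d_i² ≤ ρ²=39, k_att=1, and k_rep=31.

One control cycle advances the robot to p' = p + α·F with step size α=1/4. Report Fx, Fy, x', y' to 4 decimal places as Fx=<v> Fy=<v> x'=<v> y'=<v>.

Fx=-3.7600 Fy=7.4800 x'=4.0600 y'=-0.1300

F_att = 1·(g−p) = 1·(-5,5) = (-5.0000,5.0000)
o1: d²=5 ≤ ρ²=39; F_rep = 31·(1,2)/5² = (1.2400,2.4800)
o2: d²=58 > ρ²=39 → inactive
o3: d²=225 > ρ²=39 → inactive
F = F_att + ΣF_rep = (-3.7600,7.4800)
p' = p + 1/4·F = (4.0600,-0.1300)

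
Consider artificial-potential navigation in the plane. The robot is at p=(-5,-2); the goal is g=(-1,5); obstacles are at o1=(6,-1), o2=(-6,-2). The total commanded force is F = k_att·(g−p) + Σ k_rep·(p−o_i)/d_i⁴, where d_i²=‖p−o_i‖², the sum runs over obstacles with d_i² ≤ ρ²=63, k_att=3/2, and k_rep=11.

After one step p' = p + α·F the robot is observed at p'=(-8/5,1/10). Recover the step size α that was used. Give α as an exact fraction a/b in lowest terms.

F_att = 3/2·(g−p) = 3/2·(4,7) = (6.0000,10.5000)
o1: d²=122 > ρ²=63 → inactive
o2: d²=1 ≤ ρ²=63; F_rep = 11·(1,0)/1² = (11.0000,0.0000)
F = F_att + ΣF_rep = (17.0000,10.5000)
Δp = p'−p = (3.4000,2.1000); α = Δx/Fx = (17/5) / (17) = 1/5
check: Δy/Fy = (21/10) / (21/2) = 1/5 ✓

α = 1/5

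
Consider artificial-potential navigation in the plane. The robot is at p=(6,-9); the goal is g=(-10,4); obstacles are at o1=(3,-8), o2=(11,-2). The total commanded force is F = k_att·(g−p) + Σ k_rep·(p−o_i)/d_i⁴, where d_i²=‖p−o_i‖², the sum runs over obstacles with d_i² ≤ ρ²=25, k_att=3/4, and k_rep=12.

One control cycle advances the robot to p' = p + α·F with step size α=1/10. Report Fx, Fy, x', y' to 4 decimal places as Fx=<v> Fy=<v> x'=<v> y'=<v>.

Fx=-11.6400 Fy=9.6300 x'=4.8360 y'=-8.0370

F_att = 3/4·(g−p) = 3/4·(-16,13) = (-12.0000,9.7500)
o1: d²=10 ≤ ρ²=25; F_rep = 12·(3,-1)/10² = (0.3600,-0.1200)
o2: d²=74 > ρ²=25 → inactive
F = F_att + ΣF_rep = (-11.6400,9.6300)
p' = p + 1/10·F = (4.8360,-8.0370)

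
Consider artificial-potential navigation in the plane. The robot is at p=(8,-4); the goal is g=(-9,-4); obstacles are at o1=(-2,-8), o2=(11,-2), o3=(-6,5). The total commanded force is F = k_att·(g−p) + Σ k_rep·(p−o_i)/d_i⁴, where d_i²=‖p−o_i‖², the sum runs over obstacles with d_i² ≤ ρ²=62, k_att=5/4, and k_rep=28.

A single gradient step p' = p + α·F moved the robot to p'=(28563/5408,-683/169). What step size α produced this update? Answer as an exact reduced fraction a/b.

α = 1/8

F_att = 5/4·(g−p) = 5/4·(-17,0) = (-21.2500,0.0000)
o1: d²=116 > ρ²=62 → inactive
o2: d²=13 ≤ ρ²=62; F_rep = 28·(-3,-2)/13² = (-0.4970,-0.3314)
o3: d²=277 > ρ²=62 → inactive
F = F_att + ΣF_rep = (-21.7470,-0.3314)
Δp = p'−p = (-2.7184,-0.0414); α = Δx/Fx = (-14701/5408) / (-14701/676) = 1/8
check: Δy/Fy = (-7/169) / (-56/169) = 1/8 ✓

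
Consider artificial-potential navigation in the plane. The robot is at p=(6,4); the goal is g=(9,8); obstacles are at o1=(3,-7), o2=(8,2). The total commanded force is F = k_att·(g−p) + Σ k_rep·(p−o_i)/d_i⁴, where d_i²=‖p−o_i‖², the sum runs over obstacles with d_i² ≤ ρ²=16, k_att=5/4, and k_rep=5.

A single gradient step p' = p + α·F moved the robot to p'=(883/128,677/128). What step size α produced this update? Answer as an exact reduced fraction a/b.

α = 1/4

F_att = 5/4·(g−p) = 5/4·(3,4) = (3.7500,5.0000)
o1: d²=130 > ρ²=16 → inactive
o2: d²=8 ≤ ρ²=16; F_rep = 5·(-2,2)/8² = (-0.1562,0.1562)
F = F_att + ΣF_rep = (3.5938,5.1562)
Δp = p'−p = (0.8984,1.2891); α = Δx/Fx = (115/128) / (115/32) = 1/4
check: Δy/Fy = (165/128) / (165/32) = 1/4 ✓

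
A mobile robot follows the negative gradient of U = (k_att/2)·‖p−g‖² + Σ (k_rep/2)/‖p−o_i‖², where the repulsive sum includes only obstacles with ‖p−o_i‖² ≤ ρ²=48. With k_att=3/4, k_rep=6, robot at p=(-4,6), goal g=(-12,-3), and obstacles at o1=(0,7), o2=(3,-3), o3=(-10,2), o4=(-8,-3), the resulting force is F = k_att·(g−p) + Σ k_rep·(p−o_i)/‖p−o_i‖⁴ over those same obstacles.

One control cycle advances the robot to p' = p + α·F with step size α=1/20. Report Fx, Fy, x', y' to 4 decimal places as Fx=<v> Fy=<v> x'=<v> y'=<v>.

F_att = 3/4·(g−p) = 3/4·(-8,-9) = (-6.0000,-6.7500)
o1: d²=17 ≤ ρ²=48; F_rep = 6·(-4,-1)/17² = (-0.0830,-0.0208)
o2: d²=130 > ρ²=48 → inactive
o3: d²=52 > ρ²=48 → inactive
o4: d²=97 > ρ²=48 → inactive
F = F_att + ΣF_rep = (-6.0830,-6.7708)
p' = p + 1/20·F = (-4.3042,5.6615)

Fx=-6.0830 Fy=-6.7708 x'=-4.3042 y'=5.6615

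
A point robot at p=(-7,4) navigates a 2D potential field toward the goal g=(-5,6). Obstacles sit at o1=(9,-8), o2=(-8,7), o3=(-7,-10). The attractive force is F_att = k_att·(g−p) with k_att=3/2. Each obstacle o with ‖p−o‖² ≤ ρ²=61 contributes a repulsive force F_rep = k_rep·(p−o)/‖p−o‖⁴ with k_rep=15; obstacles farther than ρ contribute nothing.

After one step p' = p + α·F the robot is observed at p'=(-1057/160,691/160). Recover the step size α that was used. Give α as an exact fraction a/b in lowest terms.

F_att = 3/2·(g−p) = 3/2·(2,2) = (3.0000,3.0000)
o1: d²=400 > ρ²=61 → inactive
o2: d²=10 ≤ ρ²=61; F_rep = 15·(1,-3)/10² = (0.1500,-0.4500)
o3: d²=196 > ρ²=61 → inactive
F = F_att + ΣF_rep = (3.1500,2.5500)
Δp = p'−p = (0.3937,0.3187); α = Δx/Fx = (63/160) / (63/20) = 1/8
check: Δy/Fy = (51/160) / (51/20) = 1/8 ✓

α = 1/8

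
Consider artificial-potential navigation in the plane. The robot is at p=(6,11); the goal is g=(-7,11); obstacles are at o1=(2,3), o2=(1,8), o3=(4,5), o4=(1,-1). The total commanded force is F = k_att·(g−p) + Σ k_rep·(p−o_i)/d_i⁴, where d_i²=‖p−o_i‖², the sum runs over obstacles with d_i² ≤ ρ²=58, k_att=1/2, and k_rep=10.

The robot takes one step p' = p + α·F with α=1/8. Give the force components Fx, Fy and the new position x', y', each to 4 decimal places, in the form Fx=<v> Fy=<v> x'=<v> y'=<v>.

F_att = 1/2·(g−p) = 1/2·(-13,0) = (-6.5000,0.0000)
o1: d²=80 > ρ²=58 → inactive
o2: d²=34 ≤ ρ²=58; F_rep = 10·(5,3)/34² = (0.0433,0.0260)
o3: d²=40 ≤ ρ²=58; F_rep = 10·(2,6)/40² = (0.0125,0.0375)
o4: d²=169 > ρ²=58 → inactive
F = F_att + ΣF_rep = (-6.4442,0.0635)
p' = p + 1/8·F = (5.1945,11.0079)

Fx=-6.4442 Fy=0.0635 x'=5.1945 y'=11.0079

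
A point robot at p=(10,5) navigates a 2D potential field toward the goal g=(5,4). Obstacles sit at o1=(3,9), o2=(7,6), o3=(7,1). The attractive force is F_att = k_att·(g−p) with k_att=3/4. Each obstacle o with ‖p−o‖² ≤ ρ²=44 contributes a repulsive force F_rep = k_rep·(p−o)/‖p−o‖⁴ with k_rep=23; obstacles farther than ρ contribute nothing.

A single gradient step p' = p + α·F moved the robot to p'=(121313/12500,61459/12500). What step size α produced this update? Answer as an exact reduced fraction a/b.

F_att = 3/4·(g−p) = 3/4·(-5,-1) = (-3.7500,-0.7500)
o1: d²=65 > ρ²=44 → inactive
o2: d²=10 ≤ ρ²=44; F_rep = 23·(3,-1)/10² = (0.6900,-0.2300)
o3: d²=25 ≤ ρ²=44; F_rep = 23·(3,4)/25² = (0.1104,0.1472)
F = F_att + ΣF_rep = (-2.9496,-0.8328)
Δp = p'−p = (-0.2950,-0.0833); α = Δx/Fx = (-3687/12500) / (-3687/1250) = 1/10
check: Δy/Fy = (-1041/12500) / (-1041/1250) = 1/10 ✓

α = 1/10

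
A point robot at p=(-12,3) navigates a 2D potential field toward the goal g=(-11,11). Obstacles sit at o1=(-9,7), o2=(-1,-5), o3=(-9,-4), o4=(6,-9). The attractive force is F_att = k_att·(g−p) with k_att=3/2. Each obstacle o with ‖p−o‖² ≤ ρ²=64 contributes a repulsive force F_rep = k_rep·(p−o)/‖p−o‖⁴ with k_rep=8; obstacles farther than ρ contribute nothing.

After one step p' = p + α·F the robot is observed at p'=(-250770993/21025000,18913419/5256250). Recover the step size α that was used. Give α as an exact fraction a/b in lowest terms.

F_att = 3/2·(g−p) = 3/2·(1,8) = (1.5000,12.0000)
o1: d²=25 ≤ ρ²=64; F_rep = 8·(-3,-4)/25² = (-0.0384,-0.0512)
o2: d²=185 > ρ²=64 → inactive
o3: d²=58 ≤ ρ²=64; F_rep = 8·(-3,7)/58² = (-0.0071,0.0166)
o4: d²=468 > ρ²=64 → inactive
F = F_att + ΣF_rep = (1.4545,11.9654)
Δp = p'−p = (0.0727,0.5983); α = Δx/Fx = (1529007/21025000) / (1529007/1051250) = 1/20
check: Δy/Fy = (3144669/5256250) / (6289338/525625) = 1/20 ✓

α = 1/20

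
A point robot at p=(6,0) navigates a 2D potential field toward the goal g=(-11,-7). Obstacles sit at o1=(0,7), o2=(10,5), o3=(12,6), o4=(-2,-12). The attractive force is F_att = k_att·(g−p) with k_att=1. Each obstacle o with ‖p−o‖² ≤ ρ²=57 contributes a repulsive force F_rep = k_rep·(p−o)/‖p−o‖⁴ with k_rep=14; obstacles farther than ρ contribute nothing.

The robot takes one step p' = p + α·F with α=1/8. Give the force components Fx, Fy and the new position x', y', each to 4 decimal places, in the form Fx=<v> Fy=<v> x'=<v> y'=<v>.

F_att = 1·(g−p) = 1·(-17,-7) = (-17.0000,-7.0000)
o1: d²=85 > ρ²=57 → inactive
o2: d²=41 ≤ ρ²=57; F_rep = 14·(-4,-5)/41² = (-0.0333,-0.0416)
o3: d²=72 > ρ²=57 → inactive
o4: d²=208 > ρ²=57 → inactive
F = F_att + ΣF_rep = (-17.0333,-7.0416)
p' = p + 1/8·F = (3.8708,-0.8802)

Fx=-17.0333 Fy=-7.0416 x'=3.8708 y'=-0.8802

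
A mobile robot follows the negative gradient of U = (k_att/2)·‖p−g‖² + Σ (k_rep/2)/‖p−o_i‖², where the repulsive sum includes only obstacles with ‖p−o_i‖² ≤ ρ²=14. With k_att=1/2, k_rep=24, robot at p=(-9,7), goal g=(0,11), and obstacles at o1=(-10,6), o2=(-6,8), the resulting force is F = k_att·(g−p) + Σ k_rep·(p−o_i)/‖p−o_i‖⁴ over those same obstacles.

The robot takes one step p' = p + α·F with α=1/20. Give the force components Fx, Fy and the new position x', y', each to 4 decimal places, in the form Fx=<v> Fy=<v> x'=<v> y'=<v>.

F_att = 1/2·(g−p) = 1/2·(9,4) = (4.5000,2.0000)
o1: d²=2 ≤ ρ²=14; F_rep = 24·(1,1)/2² = (6.0000,6.0000)
o2: d²=10 ≤ ρ²=14; F_rep = 24·(-3,-1)/10² = (-0.7200,-0.2400)
F = F_att + ΣF_rep = (9.7800,7.7600)
p' = p + 1/20·F = (-8.5110,7.3880)

Fx=9.7800 Fy=7.7600 x'=-8.5110 y'=7.3880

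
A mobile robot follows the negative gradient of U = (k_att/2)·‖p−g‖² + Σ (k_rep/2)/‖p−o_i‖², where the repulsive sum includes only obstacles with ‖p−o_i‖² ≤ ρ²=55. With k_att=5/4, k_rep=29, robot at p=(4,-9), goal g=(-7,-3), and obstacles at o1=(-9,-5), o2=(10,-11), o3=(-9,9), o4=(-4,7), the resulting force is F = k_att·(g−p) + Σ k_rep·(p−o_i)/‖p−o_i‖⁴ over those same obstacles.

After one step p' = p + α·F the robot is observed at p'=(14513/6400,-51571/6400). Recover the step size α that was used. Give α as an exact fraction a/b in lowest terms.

α = 1/8

F_att = 5/4·(g−p) = 5/4·(-11,6) = (-13.7500,7.5000)
o1: d²=185 > ρ²=55 → inactive
o2: d²=40 ≤ ρ²=55; F_rep = 29·(-6,2)/40² = (-0.1087,0.0362)
o3: d²=493 > ρ²=55 → inactive
o4: d²=320 > ρ²=55 → inactive
F = F_att + ΣF_rep = (-13.8588,7.5362)
Δp = p'−p = (-1.7323,0.9420); α = Δx/Fx = (-11087/6400) / (-11087/800) = 1/8
check: Δy/Fy = (6029/6400) / (6029/800) = 1/8 ✓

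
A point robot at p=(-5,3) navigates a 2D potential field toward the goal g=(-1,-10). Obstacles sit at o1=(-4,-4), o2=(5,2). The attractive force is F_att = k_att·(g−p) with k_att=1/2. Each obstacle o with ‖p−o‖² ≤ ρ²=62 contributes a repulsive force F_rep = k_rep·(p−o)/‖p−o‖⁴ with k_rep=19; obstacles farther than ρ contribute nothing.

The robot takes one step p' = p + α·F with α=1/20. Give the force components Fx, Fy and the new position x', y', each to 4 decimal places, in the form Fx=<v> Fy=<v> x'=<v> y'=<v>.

F_att = 1/2·(g−p) = 1/2·(4,-13) = (2.0000,-6.5000)
o1: d²=50 ≤ ρ²=62; F_rep = 19·(-1,7)/50² = (-0.0076,0.0532)
o2: d²=101 > ρ²=62 → inactive
F = F_att + ΣF_rep = (1.9924,-6.4468)
p' = p + 1/20·F = (-4.9004,2.6777)

Fx=1.9924 Fy=-6.4468 x'=-4.9004 y'=2.6777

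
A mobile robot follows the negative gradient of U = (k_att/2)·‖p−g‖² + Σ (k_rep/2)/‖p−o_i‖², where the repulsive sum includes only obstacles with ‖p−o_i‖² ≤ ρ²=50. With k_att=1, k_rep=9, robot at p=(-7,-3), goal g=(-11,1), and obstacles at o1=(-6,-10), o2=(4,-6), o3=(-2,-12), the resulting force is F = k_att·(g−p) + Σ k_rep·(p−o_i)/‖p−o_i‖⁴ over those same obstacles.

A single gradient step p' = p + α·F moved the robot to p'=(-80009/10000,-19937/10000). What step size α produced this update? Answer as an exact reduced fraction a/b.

α = 1/4

F_att = 1·(g−p) = 1·(-4,4) = (-4.0000,4.0000)
o1: d²=50 ≤ ρ²=50; F_rep = 9·(-1,7)/50² = (-0.0036,0.0252)
o2: d²=130 > ρ²=50 → inactive
o3: d²=106 > ρ²=50 → inactive
F = F_att + ΣF_rep = (-4.0036,4.0252)
Δp = p'−p = (-1.0009,1.0063); α = Δx/Fx = (-10009/10000) / (-10009/2500) = 1/4
check: Δy/Fy = (10063/10000) / (10063/2500) = 1/4 ✓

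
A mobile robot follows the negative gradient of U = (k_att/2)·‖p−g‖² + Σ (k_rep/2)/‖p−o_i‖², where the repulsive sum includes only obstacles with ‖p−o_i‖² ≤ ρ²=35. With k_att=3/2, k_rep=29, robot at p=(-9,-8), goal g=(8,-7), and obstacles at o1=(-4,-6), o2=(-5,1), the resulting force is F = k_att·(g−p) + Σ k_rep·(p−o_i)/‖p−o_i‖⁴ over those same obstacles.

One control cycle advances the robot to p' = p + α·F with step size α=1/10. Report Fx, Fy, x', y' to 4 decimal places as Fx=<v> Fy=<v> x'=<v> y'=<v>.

Fx=25.3276 Fy=1.4310 x'=-6.4672 y'=-7.8569

F_att = 3/2·(g−p) = 3/2·(17,1) = (25.5000,1.5000)
o1: d²=29 ≤ ρ²=35; F_rep = 29·(-5,-2)/29² = (-0.1724,-0.0690)
o2: d²=97 > ρ²=35 → inactive
F = F_att + ΣF_rep = (25.3276,1.4310)
p' = p + 1/10·F = (-6.4672,-7.8569)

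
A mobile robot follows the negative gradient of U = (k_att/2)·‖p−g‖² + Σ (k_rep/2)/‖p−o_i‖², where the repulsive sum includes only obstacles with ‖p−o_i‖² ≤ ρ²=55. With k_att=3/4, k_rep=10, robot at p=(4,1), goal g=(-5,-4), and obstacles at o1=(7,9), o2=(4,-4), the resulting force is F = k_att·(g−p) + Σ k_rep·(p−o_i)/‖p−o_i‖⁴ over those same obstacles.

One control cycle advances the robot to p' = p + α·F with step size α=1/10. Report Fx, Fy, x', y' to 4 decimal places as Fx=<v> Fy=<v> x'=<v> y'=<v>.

Fx=-6.7500 Fy=-3.6700 x'=3.3250 y'=0.6330

F_att = 3/4·(g−p) = 3/4·(-9,-5) = (-6.7500,-3.7500)
o1: d²=73 > ρ²=55 → inactive
o2: d²=25 ≤ ρ²=55; F_rep = 10·(0,5)/25² = (0.0000,0.0800)
F = F_att + ΣF_rep = (-6.7500,-3.6700)
p' = p + 1/10·F = (3.3250,0.6330)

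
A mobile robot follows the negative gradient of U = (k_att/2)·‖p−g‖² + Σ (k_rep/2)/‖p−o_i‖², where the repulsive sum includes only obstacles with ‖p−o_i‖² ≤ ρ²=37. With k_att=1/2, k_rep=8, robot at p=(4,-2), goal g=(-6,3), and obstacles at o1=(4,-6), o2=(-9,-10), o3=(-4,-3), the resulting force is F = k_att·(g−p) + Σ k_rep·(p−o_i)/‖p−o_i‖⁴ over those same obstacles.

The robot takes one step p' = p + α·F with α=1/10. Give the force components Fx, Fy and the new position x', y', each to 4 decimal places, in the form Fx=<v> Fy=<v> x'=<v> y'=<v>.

Fx=-5.0000 Fy=2.6250 x'=3.5000 y'=-1.7375

F_att = 1/2·(g−p) = 1/2·(-10,5) = (-5.0000,2.5000)
o1: d²=16 ≤ ρ²=37; F_rep = 8·(0,4)/16² = (0.0000,0.1250)
o2: d²=233 > ρ²=37 → inactive
o3: d²=65 > ρ²=37 → inactive
F = F_att + ΣF_rep = (-5.0000,2.6250)
p' = p + 1/10·F = (3.5000,-1.7375)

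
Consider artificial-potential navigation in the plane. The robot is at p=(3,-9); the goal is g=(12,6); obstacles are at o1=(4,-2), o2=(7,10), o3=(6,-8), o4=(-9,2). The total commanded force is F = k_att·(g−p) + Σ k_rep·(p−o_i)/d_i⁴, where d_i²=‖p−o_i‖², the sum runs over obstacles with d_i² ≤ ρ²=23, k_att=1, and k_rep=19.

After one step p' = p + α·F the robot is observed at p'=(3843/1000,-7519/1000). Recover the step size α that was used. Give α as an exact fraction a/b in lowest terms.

F_att = 1·(g−p) = 1·(9,15) = (9.0000,15.0000)
o1: d²=50 > ρ²=23 → inactive
o2: d²=377 > ρ²=23 → inactive
o3: d²=10 ≤ ρ²=23; F_rep = 19·(-3,-1)/10² = (-0.5700,-0.1900)
o4: d²=265 > ρ²=23 → inactive
F = F_att + ΣF_rep = (8.4300,14.8100)
Δp = p'−p = (0.8430,1.4810); α = Δx/Fx = (843/1000) / (843/100) = 1/10
check: Δy/Fy = (1481/1000) / (1481/100) = 1/10 ✓

α = 1/10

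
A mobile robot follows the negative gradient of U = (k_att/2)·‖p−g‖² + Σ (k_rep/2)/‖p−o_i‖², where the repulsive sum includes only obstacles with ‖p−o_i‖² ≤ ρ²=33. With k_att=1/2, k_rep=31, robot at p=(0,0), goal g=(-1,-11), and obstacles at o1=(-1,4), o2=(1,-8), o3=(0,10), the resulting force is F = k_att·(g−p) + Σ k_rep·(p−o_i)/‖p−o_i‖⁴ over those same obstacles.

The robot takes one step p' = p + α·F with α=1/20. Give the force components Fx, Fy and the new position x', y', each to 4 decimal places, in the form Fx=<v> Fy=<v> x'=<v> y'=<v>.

F_att = 1/2·(g−p) = 1/2·(-1,-11) = (-0.5000,-5.5000)
o1: d²=17 ≤ ρ²=33; F_rep = 31·(1,-4)/17² = (0.1073,-0.4291)
o2: d²=65 > ρ²=33 → inactive
o3: d²=100 > ρ²=33 → inactive
F = F_att + ΣF_rep = (-0.3927,-5.9291)
p' = p + 1/20·F = (-0.0196,-0.2965)

Fx=-0.3927 Fy=-5.9291 x'=-0.0196 y'=-0.2965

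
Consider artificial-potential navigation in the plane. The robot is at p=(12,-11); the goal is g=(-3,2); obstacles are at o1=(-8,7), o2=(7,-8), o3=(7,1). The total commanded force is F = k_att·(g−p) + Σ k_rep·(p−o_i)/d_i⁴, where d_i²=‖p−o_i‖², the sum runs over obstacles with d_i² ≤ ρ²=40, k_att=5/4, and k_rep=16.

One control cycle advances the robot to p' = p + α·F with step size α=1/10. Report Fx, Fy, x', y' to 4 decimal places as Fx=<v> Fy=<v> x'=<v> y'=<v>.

F_att = 5/4·(g−p) = 5/4·(-15,13) = (-18.7500,16.2500)
o1: d²=724 > ρ²=40 → inactive
o2: d²=34 ≤ ρ²=40; F_rep = 16·(5,-3)/34² = (0.0692,-0.0415)
o3: d²=169 > ρ²=40 → inactive
F = F_att + ΣF_rep = (-18.6808,16.2085)
p' = p + 1/10·F = (10.1319,-9.3792)

Fx=-18.6808 Fy=16.2085 x'=10.1319 y'=-9.3792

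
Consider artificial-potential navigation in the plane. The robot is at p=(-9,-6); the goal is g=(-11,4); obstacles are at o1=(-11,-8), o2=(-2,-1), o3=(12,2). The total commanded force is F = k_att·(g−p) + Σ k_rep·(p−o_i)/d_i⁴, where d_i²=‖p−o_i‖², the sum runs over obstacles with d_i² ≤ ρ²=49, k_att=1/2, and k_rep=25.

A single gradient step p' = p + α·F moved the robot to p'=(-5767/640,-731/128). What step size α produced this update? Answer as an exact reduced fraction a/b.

α = 1/20

F_att = 1/2·(g−p) = 1/2·(-2,10) = (-1.0000,5.0000)
o1: d²=8 ≤ ρ²=49; F_rep = 25·(2,2)/8² = (0.7812,0.7812)
o2: d²=74 > ρ²=49 → inactive
o3: d²=505 > ρ²=49 → inactive
F = F_att + ΣF_rep = (-0.2188,5.7812)
Δp = p'−p = (-0.0109,0.2891); α = Δx/Fx = (-7/640) / (-7/32) = 1/20
check: Δy/Fy = (37/128) / (185/32) = 1/20 ✓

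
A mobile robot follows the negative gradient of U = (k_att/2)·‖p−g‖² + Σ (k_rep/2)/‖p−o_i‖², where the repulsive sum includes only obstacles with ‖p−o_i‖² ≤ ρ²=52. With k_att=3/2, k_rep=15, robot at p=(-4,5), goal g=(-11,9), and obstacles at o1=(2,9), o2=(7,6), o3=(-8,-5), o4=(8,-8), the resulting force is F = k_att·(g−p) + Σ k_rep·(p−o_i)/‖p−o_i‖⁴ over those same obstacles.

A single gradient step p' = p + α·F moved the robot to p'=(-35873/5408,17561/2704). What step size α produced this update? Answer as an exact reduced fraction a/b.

α = 1/4

F_att = 3/2·(g−p) = 3/2·(-7,4) = (-10.5000,6.0000)
o1: d²=52 ≤ ρ²=52; F_rep = 15·(-6,-4)/52² = (-0.0333,-0.0222)
o2: d²=122 > ρ²=52 → inactive
o3: d²=116 > ρ²=52 → inactive
o4: d²=313 > ρ²=52 → inactive
F = F_att + ΣF_rep = (-10.5333,5.9778)
Δp = p'−p = (-2.6333,1.4945); α = Δx/Fx = (-14241/5408) / (-14241/1352) = 1/4
check: Δy/Fy = (4041/2704) / (4041/676) = 1/4 ✓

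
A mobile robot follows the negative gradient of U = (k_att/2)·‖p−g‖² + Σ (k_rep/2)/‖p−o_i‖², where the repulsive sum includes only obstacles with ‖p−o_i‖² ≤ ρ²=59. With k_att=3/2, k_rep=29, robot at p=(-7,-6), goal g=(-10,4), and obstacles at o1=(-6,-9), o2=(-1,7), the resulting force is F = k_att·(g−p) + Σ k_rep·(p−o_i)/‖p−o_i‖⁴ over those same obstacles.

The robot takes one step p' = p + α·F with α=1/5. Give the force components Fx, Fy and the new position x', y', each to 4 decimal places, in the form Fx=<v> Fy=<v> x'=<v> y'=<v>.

Fx=-4.7900 Fy=15.8700 x'=-7.9580 y'=-2.8260

F_att = 3/2·(g−p) = 3/2·(-3,10) = (-4.5000,15.0000)
o1: d²=10 ≤ ρ²=59; F_rep = 29·(-1,3)/10² = (-0.2900,0.8700)
o2: d²=205 > ρ²=59 → inactive
F = F_att + ΣF_rep = (-4.7900,15.8700)
p' = p + 1/5·F = (-7.9580,-2.8260)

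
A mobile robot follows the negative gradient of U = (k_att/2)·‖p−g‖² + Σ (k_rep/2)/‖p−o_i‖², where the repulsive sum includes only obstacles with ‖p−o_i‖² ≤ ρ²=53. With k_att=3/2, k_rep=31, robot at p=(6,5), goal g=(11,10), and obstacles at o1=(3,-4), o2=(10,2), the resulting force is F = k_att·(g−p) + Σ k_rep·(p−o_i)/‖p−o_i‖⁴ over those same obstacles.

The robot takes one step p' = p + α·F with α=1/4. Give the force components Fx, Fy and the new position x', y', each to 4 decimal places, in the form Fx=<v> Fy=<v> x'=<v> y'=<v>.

Fx=7.3016 Fy=7.6488 x'=7.8254 y'=6.9122

F_att = 3/2·(g−p) = 3/2·(5,5) = (7.5000,7.5000)
o1: d²=90 > ρ²=53 → inactive
o2: d²=25 ≤ ρ²=53; F_rep = 31·(-4,3)/25² = (-0.1984,0.1488)
F = F_att + ΣF_rep = (7.3016,7.6488)
p' = p + 1/4·F = (7.8254,6.9122)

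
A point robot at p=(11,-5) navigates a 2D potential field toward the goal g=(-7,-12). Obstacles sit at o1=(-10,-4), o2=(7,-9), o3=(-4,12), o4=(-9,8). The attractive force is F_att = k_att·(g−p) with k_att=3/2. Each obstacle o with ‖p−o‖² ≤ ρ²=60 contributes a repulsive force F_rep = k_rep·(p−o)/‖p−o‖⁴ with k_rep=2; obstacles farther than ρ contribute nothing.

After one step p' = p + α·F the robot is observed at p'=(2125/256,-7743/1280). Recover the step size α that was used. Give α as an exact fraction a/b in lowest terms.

α = 1/10

F_att = 3/2·(g−p) = 3/2·(-18,-7) = (-27.0000,-10.5000)
o1: d²=442 > ρ²=60 → inactive
o2: d²=32 ≤ ρ²=60; F_rep = 2·(4,4)/32² = (0.0078,0.0078)
o3: d²=514 > ρ²=60 → inactive
o4: d²=569 > ρ²=60 → inactive
F = F_att + ΣF_rep = (-26.9922,-10.4922)
Δp = p'−p = (-2.6992,-1.0492); α = Δx/Fx = (-691/256) / (-3455/128) = 1/10
check: Δy/Fy = (-1343/1280) / (-1343/128) = 1/10 ✓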